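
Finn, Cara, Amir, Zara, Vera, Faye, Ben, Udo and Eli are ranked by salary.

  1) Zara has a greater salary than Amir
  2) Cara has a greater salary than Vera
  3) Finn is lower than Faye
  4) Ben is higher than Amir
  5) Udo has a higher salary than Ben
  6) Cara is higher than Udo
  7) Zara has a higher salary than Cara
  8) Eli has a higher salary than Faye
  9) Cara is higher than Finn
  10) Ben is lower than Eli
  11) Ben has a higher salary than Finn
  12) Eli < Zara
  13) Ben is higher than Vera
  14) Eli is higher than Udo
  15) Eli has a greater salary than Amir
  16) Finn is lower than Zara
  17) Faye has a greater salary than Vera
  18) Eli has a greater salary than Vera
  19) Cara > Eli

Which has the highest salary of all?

Amir is not greatest since Amir < Zara; Finn is not greatest since Finn < Ben; Vera is not greatest since Vera < Faye; Ben is not greatest since Ben < Eli; Faye is not greatest since Faye < Eli; Udo is not greatest since Udo < Cara; Eli is not greatest since Eli < Zara; Cara is not greatest since Cara < Zara.
Only Zara has nothing above it, so Zara is the highest salary.

Zara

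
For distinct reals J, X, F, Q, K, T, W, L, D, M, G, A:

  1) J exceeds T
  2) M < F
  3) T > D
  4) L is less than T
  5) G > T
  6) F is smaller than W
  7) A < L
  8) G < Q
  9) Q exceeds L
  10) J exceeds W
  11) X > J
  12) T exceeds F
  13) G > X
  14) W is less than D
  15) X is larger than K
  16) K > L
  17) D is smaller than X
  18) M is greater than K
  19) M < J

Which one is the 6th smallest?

Chaining the given pairs: A < L < K < M < F < W < D < T < J < X < G < Q.
Counting 6 from the smallest end gives W.

W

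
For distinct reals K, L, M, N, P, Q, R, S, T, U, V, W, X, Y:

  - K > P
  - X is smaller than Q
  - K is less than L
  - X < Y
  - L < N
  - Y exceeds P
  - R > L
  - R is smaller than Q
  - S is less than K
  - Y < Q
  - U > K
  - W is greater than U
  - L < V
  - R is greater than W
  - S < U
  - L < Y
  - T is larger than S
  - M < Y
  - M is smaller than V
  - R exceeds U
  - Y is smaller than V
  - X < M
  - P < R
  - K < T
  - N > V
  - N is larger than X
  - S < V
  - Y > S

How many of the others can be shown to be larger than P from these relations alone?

10

Directly above P: K, Y, R.
One step further: U, L, V, T, Q (8 so far).
One step further: W, N (10 so far).
No other element is forced above P by the given relations, so the count is 10.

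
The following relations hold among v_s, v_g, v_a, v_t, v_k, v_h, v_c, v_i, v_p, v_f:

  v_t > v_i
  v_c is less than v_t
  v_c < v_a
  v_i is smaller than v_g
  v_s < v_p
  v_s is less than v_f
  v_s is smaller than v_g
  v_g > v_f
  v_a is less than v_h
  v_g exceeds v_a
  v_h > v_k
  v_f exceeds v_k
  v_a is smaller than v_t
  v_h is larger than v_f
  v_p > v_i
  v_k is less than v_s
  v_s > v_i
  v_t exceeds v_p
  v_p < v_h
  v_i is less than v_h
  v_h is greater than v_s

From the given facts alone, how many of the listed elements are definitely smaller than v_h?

From v_h the given relations immediately reach v_k, v_i, v_s, v_p, v_a, v_f.
From those, v_c — 7 in total.
No other element is forced below v_h by the given relations, so the count is 7.

7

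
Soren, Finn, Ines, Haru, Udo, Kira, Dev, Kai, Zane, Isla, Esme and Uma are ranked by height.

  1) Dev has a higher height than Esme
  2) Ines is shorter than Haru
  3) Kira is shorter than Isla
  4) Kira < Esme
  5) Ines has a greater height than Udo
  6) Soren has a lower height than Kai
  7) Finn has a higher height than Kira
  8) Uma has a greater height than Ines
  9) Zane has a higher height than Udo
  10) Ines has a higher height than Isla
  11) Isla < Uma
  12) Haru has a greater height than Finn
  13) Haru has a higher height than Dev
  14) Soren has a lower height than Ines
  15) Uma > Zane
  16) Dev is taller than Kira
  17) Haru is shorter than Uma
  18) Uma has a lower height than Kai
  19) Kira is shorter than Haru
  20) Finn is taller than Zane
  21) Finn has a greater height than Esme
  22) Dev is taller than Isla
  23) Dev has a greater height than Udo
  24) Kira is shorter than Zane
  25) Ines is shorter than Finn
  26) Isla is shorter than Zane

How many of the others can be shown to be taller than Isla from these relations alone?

From Isla the given relations immediately reach Zane, Ines, Dev, Uma.
From those, Finn, Haru, Kai — 7 in total.
Nothing else is reachable above Isla; 7 in all.

7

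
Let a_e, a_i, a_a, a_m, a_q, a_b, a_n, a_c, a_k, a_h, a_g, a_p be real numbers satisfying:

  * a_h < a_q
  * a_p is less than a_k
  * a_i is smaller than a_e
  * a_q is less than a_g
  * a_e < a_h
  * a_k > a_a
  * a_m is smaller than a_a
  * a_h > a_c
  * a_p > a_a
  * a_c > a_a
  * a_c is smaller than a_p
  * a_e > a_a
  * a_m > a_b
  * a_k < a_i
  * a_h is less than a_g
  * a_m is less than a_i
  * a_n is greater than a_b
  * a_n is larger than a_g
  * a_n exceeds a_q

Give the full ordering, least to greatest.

Each adjacent pair is fixed by a given relation: a_b < a_m; a_m < a_a; a_a < a_c; a_c < a_p; a_p < a_k; a_k < a_i; a_i < a_e; a_e < a_h; a_h < a_q; a_q < a_g; a_g < a_n. Chaining them end to end gives the full order.

a_b < a_m < a_a < a_c < a_p < a_k < a_i < a_e < a_h < a_q < a_g < a_n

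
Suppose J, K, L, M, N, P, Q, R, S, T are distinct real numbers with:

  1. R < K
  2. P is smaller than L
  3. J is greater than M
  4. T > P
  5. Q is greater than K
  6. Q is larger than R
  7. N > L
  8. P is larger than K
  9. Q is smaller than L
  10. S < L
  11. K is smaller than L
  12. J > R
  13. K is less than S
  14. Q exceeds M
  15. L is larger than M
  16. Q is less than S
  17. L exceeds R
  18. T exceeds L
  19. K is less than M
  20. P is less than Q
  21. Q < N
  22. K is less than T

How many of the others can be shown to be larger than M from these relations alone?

6

Directly above M: Q, L, J.
One step further: S, T, N (6 so far).
No other element is forced above M by the given relations, so the count is 6.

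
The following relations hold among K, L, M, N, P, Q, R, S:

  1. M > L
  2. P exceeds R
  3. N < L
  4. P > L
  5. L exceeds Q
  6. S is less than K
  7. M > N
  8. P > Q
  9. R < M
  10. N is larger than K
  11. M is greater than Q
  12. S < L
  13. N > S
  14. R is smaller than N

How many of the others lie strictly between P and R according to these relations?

Chaining upward from R reaches: N, L, M.
Chaining downward from P reaches: S, K, Q, N, L.
Strictly between R and P are those in both lists: N, L — 2 elements.

2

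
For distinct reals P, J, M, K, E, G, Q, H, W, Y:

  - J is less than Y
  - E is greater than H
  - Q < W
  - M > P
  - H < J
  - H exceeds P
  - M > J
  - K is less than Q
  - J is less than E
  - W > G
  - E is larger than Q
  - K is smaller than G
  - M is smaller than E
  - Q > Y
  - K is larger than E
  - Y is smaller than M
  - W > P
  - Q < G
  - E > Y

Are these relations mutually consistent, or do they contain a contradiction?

inconsistent

We have Q < E stated directly, yet also E < K < Q by chaining the others — so E < Q. Contradiction.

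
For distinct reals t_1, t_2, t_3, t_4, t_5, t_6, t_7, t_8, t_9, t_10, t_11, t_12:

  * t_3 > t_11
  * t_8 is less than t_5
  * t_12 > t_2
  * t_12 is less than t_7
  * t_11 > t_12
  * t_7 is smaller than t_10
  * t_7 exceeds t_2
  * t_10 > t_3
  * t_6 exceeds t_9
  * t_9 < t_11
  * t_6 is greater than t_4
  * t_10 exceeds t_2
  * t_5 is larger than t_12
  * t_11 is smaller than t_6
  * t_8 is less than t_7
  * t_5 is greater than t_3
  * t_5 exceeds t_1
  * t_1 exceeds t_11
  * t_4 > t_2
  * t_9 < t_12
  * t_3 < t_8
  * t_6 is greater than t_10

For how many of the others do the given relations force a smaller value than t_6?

9

Directly below t_6: t_9, t_11, t_4, t_10.
One step further: t_2, t_12, t_3, t_7 (8 so far).
One step further: t_8 (9 so far).
Nothing else is reachable below t_6; 9 in all.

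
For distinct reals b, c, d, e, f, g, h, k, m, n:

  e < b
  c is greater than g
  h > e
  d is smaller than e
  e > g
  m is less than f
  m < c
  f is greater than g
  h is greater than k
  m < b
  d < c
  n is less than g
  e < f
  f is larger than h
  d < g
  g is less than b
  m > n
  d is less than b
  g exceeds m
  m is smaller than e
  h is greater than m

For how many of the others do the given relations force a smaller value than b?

5

Directly below b: m, d, g, e.
One step further: n (5 so far).
No other element is forced below b by the given relations, so the count is 5.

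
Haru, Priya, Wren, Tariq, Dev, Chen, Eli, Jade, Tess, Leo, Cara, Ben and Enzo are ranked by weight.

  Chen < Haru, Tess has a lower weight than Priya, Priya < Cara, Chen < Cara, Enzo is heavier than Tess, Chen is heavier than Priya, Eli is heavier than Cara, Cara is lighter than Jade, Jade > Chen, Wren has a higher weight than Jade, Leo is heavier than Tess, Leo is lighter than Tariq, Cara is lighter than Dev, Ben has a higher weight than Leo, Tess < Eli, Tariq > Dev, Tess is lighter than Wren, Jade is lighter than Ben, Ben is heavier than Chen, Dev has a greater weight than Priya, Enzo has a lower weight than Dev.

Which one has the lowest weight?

Chaining upward from Tess: directly above it, Priya, Enzo, Leo, Eli, Wren; then Chen, Cara, Dev, Tariq, Ben; then Haru, Jade.
That covers every other element, and nothing is given below Tess, so Tess is the lowest weight.

Tess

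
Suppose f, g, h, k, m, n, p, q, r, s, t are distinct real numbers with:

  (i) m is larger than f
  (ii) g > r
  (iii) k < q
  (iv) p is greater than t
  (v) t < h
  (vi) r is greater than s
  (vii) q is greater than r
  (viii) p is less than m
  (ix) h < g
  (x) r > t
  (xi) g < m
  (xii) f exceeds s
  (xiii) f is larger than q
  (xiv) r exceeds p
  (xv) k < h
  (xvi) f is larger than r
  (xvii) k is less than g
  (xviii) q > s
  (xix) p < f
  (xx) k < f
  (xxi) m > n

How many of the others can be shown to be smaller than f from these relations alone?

Directly below f: s, p, k, r, q.
One step further: t (6 so far).
No other element is forced below f by the given relations, so the count is 6.

6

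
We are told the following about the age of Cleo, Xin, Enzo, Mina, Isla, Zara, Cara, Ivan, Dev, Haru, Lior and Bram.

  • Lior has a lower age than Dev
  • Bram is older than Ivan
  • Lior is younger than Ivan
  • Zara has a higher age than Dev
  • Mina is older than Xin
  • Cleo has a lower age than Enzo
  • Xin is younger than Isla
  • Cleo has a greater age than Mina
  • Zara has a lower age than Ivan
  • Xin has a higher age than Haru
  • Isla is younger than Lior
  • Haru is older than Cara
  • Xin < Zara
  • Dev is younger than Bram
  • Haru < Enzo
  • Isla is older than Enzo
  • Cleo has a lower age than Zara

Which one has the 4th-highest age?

Chaining the given pairs: Cara < Haru < Xin < Mina < Cleo < Enzo < Isla < Lior < Dev < Zara < Ivan < Bram.
Counting 4 from the largest end gives Dev.

Dev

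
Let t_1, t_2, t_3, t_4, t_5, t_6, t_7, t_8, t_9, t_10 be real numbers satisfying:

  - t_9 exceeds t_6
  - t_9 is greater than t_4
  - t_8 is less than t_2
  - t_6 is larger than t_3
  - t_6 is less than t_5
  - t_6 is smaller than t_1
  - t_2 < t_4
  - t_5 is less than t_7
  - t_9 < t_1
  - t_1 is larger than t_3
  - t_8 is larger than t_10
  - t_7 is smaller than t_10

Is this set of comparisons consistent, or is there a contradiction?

Every relation is compatible with t_3 < t_6 < t_5 < t_7 < t_10 < t_8 < t_2 < t_4 < t_9 < t_1; the set is consistent.

consistent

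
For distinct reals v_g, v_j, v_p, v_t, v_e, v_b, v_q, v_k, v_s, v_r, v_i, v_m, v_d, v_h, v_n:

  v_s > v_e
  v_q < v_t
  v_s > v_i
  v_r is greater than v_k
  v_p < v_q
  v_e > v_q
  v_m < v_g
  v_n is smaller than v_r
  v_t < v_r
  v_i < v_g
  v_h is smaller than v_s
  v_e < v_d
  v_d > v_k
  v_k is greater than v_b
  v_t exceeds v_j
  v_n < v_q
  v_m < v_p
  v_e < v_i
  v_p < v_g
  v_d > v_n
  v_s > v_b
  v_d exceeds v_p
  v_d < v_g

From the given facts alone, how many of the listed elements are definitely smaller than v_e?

The elements the relations force below v_e are v_m, v_n, v_p, v_q — no chain reaches any other.
That is 4.

4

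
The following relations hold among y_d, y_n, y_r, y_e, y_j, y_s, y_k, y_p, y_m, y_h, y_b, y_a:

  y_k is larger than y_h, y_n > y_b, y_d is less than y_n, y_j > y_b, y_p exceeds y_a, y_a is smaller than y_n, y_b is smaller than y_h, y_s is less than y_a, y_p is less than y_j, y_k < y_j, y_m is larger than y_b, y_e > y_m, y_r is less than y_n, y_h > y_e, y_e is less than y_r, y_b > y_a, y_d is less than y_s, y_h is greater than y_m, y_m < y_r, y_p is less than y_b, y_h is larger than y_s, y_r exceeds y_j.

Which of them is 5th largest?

The consecutive relations fix a unique order: y_d < y_s < y_a < y_p < y_b < y_m < y_e < y_h < y_k < y_j < y_r < y_n.
The 5th largest is y_h.

y_h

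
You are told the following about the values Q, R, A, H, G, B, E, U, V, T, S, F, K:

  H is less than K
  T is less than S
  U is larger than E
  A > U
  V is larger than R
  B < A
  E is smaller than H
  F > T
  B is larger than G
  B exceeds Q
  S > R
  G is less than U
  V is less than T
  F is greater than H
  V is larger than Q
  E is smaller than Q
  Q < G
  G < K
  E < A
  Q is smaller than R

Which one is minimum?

H is not least since E < H; Q is not least since E < Q; G is not least since Q < G; R is not least since Q < R; U is not least since E < U; V is not least since R < V; B is not least since G < B; K is not least since H < K; T is not least since V < T; A is not least since U < A; F is not least since T < F; S is not least since R < S.
Only E has nothing below it, so E is the minimum.

E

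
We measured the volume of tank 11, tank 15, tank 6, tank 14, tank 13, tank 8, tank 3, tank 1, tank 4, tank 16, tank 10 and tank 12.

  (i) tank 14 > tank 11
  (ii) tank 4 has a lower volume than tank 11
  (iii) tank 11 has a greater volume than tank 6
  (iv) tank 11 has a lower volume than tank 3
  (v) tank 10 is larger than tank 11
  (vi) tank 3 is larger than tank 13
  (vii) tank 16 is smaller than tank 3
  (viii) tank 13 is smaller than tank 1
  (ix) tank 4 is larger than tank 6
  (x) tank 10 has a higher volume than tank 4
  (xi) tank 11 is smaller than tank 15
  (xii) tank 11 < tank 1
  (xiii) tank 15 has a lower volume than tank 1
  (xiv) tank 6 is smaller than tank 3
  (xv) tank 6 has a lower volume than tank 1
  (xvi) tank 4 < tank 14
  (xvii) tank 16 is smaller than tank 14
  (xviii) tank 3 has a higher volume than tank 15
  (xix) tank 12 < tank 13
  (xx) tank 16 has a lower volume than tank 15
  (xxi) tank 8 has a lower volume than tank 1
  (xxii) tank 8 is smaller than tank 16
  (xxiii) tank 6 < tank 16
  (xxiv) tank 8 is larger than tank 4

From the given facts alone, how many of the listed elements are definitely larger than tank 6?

Directly above tank 6: tank 4, tank 11, tank 16, tank 3, tank 1.
One step further: tank 8, tank 10, tank 15, tank 14 (9 so far).
Nothing else is reachable above tank 6; 9 in all.

9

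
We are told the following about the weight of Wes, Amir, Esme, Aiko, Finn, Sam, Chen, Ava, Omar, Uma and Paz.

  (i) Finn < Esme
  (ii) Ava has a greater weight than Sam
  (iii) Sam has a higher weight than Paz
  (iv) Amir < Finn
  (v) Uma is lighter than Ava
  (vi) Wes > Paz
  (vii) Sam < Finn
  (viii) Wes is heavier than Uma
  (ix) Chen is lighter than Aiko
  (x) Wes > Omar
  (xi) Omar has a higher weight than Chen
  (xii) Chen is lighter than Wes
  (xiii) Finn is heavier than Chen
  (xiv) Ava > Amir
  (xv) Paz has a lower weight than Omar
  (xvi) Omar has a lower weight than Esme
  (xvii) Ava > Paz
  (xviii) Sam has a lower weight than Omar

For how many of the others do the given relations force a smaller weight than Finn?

Directly below Finn: Amir, Sam, Chen.
One step further: Paz (4 so far).
No other element is forced below Finn by the given relations, so the count is 4.

4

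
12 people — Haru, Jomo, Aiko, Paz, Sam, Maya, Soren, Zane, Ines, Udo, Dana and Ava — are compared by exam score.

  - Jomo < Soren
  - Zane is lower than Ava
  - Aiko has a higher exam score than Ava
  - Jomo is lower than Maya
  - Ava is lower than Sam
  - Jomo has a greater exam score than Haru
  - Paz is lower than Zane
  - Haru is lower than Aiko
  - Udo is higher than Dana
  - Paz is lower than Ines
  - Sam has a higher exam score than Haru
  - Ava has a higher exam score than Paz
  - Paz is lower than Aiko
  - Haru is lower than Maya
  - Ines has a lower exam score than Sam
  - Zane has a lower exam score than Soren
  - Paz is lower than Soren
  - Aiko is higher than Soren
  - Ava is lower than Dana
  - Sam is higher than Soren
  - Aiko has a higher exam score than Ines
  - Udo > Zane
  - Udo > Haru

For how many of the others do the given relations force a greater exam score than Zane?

6

From Zane the given relations immediately reach Ava, Soren, Udo.
From those, Sam, Dana, Aiko — 6 in total.
No other element is forced above Zane by the given relations, so the count is 6.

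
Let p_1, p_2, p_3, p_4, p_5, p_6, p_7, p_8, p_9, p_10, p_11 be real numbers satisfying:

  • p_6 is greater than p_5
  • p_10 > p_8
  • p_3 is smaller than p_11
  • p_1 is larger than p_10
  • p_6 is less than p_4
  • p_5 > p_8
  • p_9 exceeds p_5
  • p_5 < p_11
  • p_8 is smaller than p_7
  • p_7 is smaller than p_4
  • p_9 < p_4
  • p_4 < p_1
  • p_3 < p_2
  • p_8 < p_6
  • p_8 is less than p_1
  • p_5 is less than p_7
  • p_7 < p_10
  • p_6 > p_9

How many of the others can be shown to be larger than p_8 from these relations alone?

8

From p_8 the given relations immediately reach p_5, p_6, p_7, p_10, p_1.
From those, p_9, p_4, p_11 — 8 in total.
No other element is forced above p_8 by the given relations, so the count is 8.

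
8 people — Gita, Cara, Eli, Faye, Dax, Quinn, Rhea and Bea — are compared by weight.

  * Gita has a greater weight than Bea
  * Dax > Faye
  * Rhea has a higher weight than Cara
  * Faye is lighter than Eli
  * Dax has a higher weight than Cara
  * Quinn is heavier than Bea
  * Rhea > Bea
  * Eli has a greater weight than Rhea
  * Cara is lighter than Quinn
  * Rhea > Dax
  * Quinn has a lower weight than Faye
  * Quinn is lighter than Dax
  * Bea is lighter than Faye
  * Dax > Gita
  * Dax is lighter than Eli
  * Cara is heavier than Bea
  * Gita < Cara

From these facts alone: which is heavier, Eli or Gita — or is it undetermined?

Gita < Cara and Cara < Quinn give Gita < Quinn.
With Quinn < Faye: Gita < Cara < Quinn < Faye.
Then Faye < Dax extends the chain to Dax.
With Dax < Rhea: Gita < Cara < Quinn < Faye < Dax < Rhea.
Then Rhea < Eli extends the chain to Eli.
So Eli is heavier.

Eli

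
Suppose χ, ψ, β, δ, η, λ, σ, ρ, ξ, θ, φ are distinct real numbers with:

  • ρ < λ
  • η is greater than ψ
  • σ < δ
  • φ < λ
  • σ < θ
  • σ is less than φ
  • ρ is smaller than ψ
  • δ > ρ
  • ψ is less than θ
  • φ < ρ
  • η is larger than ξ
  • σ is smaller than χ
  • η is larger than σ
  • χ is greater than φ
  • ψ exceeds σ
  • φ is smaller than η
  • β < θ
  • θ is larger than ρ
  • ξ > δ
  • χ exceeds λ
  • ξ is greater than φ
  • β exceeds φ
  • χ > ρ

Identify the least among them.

Chaining upward from σ: directly above it, φ, δ, ψ, χ, θ, η; then ρ, λ, β, ξ.
That covers every other element, and nothing is given below σ, so σ is the least.

σ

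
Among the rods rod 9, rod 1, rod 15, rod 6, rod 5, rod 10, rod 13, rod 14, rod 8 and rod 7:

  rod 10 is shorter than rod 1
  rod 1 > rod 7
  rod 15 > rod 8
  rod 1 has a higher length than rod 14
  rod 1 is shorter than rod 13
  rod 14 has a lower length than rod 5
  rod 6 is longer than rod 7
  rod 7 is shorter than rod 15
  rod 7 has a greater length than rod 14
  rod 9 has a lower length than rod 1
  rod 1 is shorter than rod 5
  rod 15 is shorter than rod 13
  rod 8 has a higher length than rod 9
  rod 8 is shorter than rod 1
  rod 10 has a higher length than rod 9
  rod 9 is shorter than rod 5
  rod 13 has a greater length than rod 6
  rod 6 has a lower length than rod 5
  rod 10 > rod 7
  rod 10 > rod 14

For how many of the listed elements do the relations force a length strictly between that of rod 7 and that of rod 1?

1

Chaining upward from rod 7 reaches: rod 15, rod 6, rod 10, rod 5, rod 13.
Chaining downward from rod 1 reaches: rod 9, rod 8, rod 14, rod 10.
Strictly between rod 7 and rod 1 are those in both lists: rod 10 — 1 element.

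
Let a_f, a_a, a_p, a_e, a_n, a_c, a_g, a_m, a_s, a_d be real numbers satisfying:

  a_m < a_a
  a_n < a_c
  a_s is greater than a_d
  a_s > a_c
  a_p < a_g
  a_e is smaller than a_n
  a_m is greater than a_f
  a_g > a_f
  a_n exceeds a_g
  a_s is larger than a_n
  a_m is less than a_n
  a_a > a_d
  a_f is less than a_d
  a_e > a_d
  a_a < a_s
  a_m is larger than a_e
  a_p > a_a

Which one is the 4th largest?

Piecing the relations together gives one ordering: a_f < a_d < a_e < a_m < a_a < a_p < a_g < a_n < a_c < a_s.
The 4th largest is a_g.

a_g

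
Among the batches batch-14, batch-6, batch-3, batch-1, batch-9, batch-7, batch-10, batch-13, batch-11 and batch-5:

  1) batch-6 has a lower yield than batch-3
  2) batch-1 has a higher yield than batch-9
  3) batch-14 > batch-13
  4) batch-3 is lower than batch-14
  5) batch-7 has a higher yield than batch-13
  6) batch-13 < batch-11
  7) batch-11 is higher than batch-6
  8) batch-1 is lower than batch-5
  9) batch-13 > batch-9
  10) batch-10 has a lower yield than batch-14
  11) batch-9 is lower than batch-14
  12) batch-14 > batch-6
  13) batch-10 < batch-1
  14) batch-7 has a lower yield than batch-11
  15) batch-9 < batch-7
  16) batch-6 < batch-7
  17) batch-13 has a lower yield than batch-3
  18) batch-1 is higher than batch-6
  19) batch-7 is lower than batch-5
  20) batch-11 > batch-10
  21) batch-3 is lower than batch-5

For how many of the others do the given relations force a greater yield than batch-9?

Directly above batch-9: batch-13, batch-7, batch-1, batch-14.
One step further: batch-3, batch-11, batch-5 (7 so far).
Nothing else is reachable above batch-9; 7 in all.

7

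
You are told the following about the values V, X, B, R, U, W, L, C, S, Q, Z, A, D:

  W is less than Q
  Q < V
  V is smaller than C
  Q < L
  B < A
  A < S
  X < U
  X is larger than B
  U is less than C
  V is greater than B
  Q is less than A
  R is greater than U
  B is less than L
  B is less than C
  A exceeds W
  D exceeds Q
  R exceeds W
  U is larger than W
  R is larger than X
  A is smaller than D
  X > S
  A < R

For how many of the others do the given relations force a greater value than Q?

9

The elements the relations force above Q are V, A, S, X, L, U, D, R, C — no chain reaches any other.
That is 9.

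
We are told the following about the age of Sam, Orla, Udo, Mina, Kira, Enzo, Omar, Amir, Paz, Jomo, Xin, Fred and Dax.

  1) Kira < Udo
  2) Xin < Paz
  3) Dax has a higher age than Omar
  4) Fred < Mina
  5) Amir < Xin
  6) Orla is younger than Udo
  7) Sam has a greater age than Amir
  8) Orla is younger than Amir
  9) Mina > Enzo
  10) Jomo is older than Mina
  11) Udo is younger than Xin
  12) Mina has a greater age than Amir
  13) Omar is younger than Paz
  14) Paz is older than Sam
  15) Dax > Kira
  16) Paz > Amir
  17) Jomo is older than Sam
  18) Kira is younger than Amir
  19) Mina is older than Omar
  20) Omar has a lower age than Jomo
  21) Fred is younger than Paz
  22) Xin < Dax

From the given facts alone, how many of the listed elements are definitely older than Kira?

The elements the relations force above Kira are Amir, Mina, Udo, Sam, Jomo, Xin, Dax, Paz — no chain reaches any other.
That is 8.

8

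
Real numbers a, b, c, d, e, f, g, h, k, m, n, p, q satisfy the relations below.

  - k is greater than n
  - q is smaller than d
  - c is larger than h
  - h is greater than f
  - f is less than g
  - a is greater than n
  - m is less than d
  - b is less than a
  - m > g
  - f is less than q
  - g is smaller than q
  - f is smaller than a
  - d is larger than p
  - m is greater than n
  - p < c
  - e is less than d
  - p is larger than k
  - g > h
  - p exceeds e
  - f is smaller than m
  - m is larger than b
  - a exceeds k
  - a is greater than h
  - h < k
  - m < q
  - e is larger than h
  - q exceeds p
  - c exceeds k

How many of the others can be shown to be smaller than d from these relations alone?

10

The elements the relations force below d are f, n, h, b, k, e, g, p, m, q — no chain reaches any other.
That is 10.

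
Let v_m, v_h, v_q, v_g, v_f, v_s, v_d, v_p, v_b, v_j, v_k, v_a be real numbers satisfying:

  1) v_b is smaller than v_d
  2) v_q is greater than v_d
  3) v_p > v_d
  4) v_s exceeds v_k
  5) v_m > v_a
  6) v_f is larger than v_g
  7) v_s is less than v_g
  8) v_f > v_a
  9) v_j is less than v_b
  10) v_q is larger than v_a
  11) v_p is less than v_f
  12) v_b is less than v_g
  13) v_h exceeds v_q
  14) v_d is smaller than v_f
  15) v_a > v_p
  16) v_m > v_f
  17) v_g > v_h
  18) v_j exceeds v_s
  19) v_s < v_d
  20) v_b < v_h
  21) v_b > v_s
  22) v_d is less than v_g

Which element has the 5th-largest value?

Chaining the given pairs: v_k < v_s < v_j < v_b < v_d < v_p < v_a < v_q < v_h < v_g < v_f < v_m.
Counting 5 from the largest end gives v_q.

v_q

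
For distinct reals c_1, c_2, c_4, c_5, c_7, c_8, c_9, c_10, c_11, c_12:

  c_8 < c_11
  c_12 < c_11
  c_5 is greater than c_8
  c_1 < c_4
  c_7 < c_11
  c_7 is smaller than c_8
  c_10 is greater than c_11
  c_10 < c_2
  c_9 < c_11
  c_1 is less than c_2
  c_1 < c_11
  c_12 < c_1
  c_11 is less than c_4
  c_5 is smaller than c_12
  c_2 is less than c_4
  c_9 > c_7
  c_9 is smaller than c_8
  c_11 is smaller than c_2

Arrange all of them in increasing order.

c_7 < c_9 < c_8 < c_5 < c_12 < c_1 < c_11 < c_10 < c_2 < c_4

Nothing is placed below c_7, so it is least; from there c_7 < c_9; c_9 < c_8; c_8 < c_5; c_5 < c_12; c_12 < c_1; c_1 < c_11; c_11 < c_10; c_10 < c_2; c_2 < c_4, each given directly.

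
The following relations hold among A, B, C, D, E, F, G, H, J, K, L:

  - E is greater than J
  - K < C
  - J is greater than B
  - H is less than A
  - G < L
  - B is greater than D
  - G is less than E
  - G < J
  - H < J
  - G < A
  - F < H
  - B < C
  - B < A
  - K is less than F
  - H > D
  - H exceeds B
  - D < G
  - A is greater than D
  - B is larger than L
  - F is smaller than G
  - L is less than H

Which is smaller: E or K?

K < F and F < G give K < G.
Then G < L extends the chain to L.
Then L < B extends the chain to B.
With B < H: K < F < G < L < B < H.
Then H < J extends the chain to J.
Then J < E extends the chain to E.
So K < E; K is the smaller of the two.

K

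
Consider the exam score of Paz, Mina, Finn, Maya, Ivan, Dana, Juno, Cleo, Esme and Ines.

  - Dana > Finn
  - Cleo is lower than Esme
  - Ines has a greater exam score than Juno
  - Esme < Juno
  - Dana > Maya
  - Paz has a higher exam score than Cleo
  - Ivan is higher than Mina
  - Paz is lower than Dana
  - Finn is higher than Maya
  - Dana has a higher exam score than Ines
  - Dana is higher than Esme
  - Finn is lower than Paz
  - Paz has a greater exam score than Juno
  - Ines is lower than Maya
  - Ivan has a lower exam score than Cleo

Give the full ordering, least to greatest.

Mina < Ivan < Cleo < Esme < Juno < Ines < Maya < Finn < Paz < Dana

The consecutive links are each given: Mina < Ivan; Ivan < Cleo; Cleo < Esme; Esme < Juno; Juno < Ines; Ines < Maya; Maya < Finn; Finn < Paz; Paz < Dana.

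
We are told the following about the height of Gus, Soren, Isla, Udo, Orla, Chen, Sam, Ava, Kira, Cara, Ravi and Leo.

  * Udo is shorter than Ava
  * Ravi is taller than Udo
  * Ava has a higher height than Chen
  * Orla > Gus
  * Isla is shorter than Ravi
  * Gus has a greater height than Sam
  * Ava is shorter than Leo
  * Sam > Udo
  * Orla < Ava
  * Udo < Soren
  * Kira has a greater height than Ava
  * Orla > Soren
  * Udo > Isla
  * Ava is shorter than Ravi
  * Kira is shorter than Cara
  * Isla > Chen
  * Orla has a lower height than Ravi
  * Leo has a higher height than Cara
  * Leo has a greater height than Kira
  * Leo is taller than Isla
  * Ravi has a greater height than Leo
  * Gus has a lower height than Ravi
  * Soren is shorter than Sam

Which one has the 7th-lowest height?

The consecutive relations fix a unique order: Chen < Isla < Udo < Soren < Sam < Gus < Orla < Ava < Kira < Cara < Leo < Ravi.
The 7th smallest is Orla.

Orla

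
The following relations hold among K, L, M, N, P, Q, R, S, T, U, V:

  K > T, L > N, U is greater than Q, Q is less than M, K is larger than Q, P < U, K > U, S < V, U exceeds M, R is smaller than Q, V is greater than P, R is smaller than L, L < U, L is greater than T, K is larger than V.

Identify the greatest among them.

K

S is not greatest since S < V; N is not greatest since N < L; R is not greatest since R < Q; Q is not greatest since Q < K; T is not greatest since T < K; M is not greatest since M < U; P is not greatest since P < V; V is not greatest since V < K; L is not greatest since L < U; U is not greatest since U < K.
Only K has nothing above it, so K is the greatest.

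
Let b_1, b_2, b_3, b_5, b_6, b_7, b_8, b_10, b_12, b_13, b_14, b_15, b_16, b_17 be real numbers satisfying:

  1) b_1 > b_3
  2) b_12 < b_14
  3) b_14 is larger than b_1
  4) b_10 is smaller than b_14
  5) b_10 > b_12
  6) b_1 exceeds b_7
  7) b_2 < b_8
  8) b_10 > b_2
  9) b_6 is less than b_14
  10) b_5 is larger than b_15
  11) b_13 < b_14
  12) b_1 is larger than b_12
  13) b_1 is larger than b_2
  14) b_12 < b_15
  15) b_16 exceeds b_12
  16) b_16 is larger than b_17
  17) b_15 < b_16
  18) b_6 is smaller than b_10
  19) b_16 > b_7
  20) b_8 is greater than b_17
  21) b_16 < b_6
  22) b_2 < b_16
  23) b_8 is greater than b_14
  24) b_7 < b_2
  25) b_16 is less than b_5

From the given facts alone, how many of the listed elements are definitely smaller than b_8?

12

The elements the relations force below b_8 are b_12, b_7, b_13, b_2, b_15, b_17, b_3, b_16, b_6, b_10, b_1, b_14 — no chain reaches any other.
That is 12.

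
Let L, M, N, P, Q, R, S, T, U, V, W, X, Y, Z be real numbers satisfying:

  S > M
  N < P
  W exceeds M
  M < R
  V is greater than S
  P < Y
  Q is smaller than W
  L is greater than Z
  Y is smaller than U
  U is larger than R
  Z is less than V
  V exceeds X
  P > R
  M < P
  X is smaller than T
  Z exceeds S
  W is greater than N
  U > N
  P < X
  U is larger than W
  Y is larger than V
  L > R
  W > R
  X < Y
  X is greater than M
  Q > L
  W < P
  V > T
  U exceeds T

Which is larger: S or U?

U

Chaining the given relations: S < Z < L < Q < W < P < X < T < V < Y < U.
So S < U; U is the larger of the two.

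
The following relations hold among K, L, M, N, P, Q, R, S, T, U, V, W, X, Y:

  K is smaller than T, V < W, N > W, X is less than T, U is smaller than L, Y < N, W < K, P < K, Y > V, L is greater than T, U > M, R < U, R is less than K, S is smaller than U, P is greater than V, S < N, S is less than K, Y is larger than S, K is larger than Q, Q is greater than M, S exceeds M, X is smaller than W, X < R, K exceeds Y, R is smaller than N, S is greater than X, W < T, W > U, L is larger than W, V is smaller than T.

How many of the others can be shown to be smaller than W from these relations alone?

Directly below W: V, X, U.
One step further: M, R, S (6 so far).
No other element is forced below W by the given relations, so the count is 6.

6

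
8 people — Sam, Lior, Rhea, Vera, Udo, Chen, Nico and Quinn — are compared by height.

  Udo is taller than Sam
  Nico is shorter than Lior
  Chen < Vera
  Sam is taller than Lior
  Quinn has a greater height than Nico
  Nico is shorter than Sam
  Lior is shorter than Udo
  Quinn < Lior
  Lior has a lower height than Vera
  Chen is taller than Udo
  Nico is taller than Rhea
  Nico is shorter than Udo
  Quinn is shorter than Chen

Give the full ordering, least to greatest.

The consecutive links are each given: Rhea < Nico; Nico < Quinn; Quinn < Lior; Lior < Sam; Sam < Udo; Udo < Chen; Chen < Vera.

Rhea < Nico < Quinn < Lior < Sam < Udo < Chen < Vera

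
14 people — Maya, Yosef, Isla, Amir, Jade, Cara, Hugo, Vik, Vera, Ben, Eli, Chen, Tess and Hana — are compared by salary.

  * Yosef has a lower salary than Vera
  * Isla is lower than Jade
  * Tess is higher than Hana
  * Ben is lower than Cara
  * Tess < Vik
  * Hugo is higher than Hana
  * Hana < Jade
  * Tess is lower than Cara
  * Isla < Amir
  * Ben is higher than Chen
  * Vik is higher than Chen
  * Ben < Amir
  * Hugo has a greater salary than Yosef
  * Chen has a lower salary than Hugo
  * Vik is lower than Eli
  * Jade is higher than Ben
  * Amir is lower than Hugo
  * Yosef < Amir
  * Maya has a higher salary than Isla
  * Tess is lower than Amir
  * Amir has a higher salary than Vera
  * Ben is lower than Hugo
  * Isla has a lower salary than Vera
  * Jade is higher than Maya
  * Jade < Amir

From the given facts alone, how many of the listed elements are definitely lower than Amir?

The elements the relations force below Amir are Chen, Isla, Yosef, Maya, Hana, Ben, Tess, Jade, Vera — no chain reaches any other.
That is 9.

9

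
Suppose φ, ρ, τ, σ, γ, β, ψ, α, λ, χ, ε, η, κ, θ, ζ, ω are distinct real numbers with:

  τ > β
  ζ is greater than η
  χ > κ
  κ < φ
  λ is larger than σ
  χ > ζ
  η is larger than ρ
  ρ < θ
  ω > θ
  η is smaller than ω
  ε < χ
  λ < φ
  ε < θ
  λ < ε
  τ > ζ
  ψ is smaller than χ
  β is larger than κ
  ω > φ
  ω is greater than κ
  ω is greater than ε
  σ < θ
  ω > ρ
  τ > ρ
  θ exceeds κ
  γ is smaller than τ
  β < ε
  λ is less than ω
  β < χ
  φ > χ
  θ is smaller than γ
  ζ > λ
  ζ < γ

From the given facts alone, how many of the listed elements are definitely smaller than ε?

4

From ε the given relations immediately reach λ, β.
From those, σ, κ — 4 in total.
No other element is forced below ε by the given relations, so the count is 4.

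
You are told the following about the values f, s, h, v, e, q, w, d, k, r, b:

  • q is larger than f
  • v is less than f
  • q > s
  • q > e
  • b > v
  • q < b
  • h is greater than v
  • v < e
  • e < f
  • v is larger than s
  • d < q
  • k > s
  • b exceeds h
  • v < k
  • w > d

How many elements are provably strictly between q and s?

Chaining upward from s reaches: v, k, e, f, h, b.
Chaining downward from q reaches: v, d, e, f.
Strictly between s and q are those in both lists: v, e, f — 3 elements.

3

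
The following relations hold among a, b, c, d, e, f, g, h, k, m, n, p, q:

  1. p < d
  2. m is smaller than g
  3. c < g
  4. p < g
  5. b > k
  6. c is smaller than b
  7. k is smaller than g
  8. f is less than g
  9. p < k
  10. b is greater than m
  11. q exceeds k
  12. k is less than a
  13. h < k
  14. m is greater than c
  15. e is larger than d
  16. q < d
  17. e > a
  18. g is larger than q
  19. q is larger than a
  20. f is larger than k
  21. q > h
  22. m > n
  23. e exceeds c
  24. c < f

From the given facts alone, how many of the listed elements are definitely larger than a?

4

From a the given relations immediately reach q, e.
From those, d, g — 4 in total.
Nothing else is reachable above a; 4 in all.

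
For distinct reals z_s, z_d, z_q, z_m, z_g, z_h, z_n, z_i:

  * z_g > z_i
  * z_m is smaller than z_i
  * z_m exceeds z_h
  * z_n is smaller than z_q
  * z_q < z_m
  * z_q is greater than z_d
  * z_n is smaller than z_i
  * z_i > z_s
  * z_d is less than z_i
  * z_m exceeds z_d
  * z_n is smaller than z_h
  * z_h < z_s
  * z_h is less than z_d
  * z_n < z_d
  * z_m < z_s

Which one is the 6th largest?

z_d

Chaining the given pairs: z_n < z_h < z_d < z_q < z_m < z_s < z_i < z_g.
The 6th largest is z_d.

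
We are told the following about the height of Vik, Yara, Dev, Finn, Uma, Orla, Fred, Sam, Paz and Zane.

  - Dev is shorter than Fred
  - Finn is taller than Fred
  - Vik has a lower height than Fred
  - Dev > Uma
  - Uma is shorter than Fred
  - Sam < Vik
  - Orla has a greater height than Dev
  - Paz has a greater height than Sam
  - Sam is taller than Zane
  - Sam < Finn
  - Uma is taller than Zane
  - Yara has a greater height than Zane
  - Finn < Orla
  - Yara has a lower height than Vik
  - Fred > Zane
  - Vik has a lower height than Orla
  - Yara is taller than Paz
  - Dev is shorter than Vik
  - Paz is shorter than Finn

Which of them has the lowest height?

Zane

Chaining upward from Zane: directly above it, Sam, Uma, Yara, Fred; then Paz, Dev, Vik, Finn; then Orla.
That covers every other element, and nothing is given below Zane, so Zane is the lowest height.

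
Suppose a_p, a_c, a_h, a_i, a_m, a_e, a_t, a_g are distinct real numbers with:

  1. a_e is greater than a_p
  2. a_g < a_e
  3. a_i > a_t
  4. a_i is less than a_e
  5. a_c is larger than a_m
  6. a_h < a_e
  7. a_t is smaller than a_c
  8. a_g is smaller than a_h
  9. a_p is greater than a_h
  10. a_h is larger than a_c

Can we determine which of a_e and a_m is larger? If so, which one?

a_e

a_m < a_c and a_c < a_h give a_m < a_h.
With a_h < a_p: a_m < a_c < a_h < a_p.
With a_p < a_e: a_m < a_c < a_h < a_p < a_e.
So a_e is larger.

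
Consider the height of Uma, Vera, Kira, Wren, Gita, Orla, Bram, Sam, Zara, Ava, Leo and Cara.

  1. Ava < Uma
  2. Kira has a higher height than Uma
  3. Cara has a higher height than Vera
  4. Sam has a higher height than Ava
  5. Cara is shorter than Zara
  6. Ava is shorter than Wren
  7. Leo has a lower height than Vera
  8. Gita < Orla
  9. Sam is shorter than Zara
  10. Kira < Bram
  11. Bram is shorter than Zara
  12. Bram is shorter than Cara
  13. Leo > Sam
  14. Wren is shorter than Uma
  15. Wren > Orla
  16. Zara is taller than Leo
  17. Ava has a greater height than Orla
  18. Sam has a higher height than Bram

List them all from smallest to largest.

Gita < Orla < Ava < Wren < Uma < Kira < Bram < Sam < Leo < Vera < Cara < Zara

Nothing is placed below Gita, so it is least; from there Gita < Orla; Orla < Ava; Ava < Wren; Wren < Uma; Uma < Kira; Kira < Bram; Bram < Sam; Sam < Leo; Leo < Vera; Vera < Cara; Cara < Zara, each given directly.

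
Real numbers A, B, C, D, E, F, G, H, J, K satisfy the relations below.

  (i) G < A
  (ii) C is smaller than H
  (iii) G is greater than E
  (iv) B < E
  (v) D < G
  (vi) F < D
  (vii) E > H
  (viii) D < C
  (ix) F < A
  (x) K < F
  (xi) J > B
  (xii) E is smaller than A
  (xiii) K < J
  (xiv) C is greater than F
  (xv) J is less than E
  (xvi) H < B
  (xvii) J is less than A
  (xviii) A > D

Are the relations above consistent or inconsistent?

Every relation is compatible with K < F < D < C < H < B < J < E < G < A; the set is consistent.

consistent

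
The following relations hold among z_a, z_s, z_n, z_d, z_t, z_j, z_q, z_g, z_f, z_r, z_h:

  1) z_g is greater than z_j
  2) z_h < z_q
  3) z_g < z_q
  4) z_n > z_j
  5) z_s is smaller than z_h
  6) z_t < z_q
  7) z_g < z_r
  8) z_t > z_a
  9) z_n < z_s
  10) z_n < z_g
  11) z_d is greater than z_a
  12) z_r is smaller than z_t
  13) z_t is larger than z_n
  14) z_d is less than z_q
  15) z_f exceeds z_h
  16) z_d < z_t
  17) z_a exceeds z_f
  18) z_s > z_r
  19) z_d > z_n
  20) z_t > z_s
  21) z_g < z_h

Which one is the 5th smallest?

z_s

Chaining the given pairs: z_j < z_n < z_g < z_r < z_s < z_h < z_f < z_a < z_d < z_t < z_q.
The 5th smallest is z_s.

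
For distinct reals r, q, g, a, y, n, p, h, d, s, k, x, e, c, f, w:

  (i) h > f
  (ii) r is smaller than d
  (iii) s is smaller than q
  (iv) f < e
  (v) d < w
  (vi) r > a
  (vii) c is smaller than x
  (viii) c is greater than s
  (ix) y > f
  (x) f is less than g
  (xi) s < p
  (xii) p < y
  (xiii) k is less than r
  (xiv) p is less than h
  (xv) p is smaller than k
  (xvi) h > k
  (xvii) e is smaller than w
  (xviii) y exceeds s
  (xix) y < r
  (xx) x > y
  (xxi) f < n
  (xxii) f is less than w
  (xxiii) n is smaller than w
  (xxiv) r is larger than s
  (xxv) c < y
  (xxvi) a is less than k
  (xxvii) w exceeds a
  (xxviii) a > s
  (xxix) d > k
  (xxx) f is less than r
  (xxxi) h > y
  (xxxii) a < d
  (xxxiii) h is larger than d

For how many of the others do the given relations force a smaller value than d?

The elements the relations force below d are f, s, c, p, y, a, k, r — no chain reaches any other.
That is 8.

8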